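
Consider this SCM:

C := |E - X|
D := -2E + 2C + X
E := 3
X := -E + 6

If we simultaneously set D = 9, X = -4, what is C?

7

Setting D = 9, X = -4 by intervention discards those variables' equations.
C = |E - X|  [with E=3, X=-4]  = 7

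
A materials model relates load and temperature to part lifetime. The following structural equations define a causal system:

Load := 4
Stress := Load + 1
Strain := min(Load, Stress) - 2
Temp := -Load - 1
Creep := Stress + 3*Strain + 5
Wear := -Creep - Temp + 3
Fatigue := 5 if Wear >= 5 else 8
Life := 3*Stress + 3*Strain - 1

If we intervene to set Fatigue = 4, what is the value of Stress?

Under do(Fatigue=4), the mechanism Fatigue := 5 if Wear >= 5 else 8 is discarded; Fatigue is fixed at 4.
Stress is not downstream of the intervention, so its value is determined by the original equations.
Stress = Load + 1  [with Load=4]  = 5

5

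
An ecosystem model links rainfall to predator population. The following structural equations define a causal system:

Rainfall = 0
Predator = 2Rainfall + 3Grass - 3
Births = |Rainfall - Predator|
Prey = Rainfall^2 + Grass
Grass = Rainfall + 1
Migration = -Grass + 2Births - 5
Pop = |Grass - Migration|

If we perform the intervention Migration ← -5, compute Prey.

1

do(Migration=-5) replaces the equation Migration = -Grass + 2Births - 5 with the constant Migration = -5.
Prey is not downstream of the intervention, so its value is determined by the original equations.
Grass = Rainfall + 1  [with Rainfall=0]  = 1
Prey = Rainfall^2 + Grass  [with Rainfall=0, Grass=1]  = 1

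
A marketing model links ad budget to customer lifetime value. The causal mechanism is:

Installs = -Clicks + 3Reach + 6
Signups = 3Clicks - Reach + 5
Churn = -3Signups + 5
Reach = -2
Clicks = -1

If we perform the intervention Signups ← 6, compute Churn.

Intervening sets Signups = 6 and removes its equation (Signups = 3Clicks - Reach + 5).
Churn = -3Signups + 5  [with Signups=6]  = -13

-13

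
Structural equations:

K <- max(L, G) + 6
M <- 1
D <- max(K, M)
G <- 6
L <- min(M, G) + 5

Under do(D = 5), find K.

The intervention breaks the incoming arrows to D: D <- max(K, M) no longer applies, and D = 5.
Since K is not a descendant of the intervened variable, it is unaffected.
L = min(M, G) + 5  [with M=1, G=6]  = 6
K = max(L, G) + 6  [with L=6, G=6]  = 12

12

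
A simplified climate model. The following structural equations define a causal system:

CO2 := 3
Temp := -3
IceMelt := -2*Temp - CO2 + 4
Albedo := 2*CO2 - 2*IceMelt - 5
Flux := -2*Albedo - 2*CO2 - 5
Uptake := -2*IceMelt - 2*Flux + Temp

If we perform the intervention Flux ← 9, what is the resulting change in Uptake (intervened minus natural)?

The intervention breaks the incoming arrows to Flux: Flux := -2*Albedo - 2*CO2 - 5 no longer applies, and Flux = 9.
IceMelt = -2*Temp - CO2 + 4  [with Temp=-3, CO2=3]  = 7
Uptake = -2*IceMelt - 2*Flux + Temp  [with IceMelt=7, Flux=9, Temp=-3]  = -35
Without intervention: IceMelt = -2*Temp - CO2 + 4  [with Temp=-3, CO2=3]  = 7; Albedo = 2*CO2 - 2*IceMelt - 5  [with CO2=3, IceMelt=7]  = -13; Flux = -2*Albedo - 2*CO2 - 5  [with Albedo=-13, CO2=3]  = 15; Uptake = -2*IceMelt - 2*Flux + Temp  [with IceMelt=7, Flux=15, Temp=-3]  = -47.
Change = -35 − (-47) = 12.

12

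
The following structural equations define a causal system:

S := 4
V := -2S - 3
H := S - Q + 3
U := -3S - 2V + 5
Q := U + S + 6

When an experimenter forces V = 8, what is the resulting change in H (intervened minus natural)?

do(V=8) replaces the equation V := -2S - 3 with the constant V = 8.
U = -3S - 2V + 5  [with S=4, V=8]  = -23
Q = U + S + 6  [with U=-23, S=4]  = -13
H = S - Q + 3  [with S=4, Q=-13]  = 20
Without intervention: V = -2S - 3  [with S=4]  = -11; U = -3S - 2V + 5  [with S=4, V=-11]  = 15; Q = U + S + 6  [with U=15, S=4]  = 25; H = S - Q + 3  [with S=4, Q=25]  = -18.
Change = 20 − (-18) = 38.

38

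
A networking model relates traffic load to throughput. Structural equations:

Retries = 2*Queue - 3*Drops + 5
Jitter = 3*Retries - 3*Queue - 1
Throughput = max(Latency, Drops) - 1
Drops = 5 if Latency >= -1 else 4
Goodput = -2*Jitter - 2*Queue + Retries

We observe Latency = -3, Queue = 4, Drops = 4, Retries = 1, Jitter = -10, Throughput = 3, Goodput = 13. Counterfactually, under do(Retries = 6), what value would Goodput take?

The intervention breaks the incoming arrows to Retries: Retries = 2*Queue - 3*Drops + 5 no longer applies, and Retries = 6.
Jitter = 3*Retries - 3*Queue - 1  [with Retries=6, Queue=4]  = 5
Goodput = -2*Jitter - 2*Queue + Retries  [with Jitter=5, Queue=4, Retries=6]  = -12

-12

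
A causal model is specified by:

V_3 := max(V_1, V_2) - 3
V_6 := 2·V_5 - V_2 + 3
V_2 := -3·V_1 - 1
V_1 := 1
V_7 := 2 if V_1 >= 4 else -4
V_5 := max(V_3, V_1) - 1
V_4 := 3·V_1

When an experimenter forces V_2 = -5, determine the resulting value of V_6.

8

Under do(V_2=-5), the mechanism V_2 := -3·V_1 - 1 is discarded; V_2 is fixed at -5.
V_3 = max(V_1, V_2) - 3  [with V_1=1, V_2=-5]  = -2
V_5 = max(V_3, V_1) - 1  [with V_3=-2, V_1=1]  = 0
V_6 = 2·V_5 - V_2 + 3  [with V_5=0, V_2=-5]  = 8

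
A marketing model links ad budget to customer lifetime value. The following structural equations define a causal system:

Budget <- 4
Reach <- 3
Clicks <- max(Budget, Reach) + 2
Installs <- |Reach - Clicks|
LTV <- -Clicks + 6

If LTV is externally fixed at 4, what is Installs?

The intervention breaks the incoming arrows to LTV: LTV <- -Clicks + 6 no longer applies, and LTV = 4.
Since Installs is not a descendant of the intervened variable, it is unaffected.
Clicks = max(Budget, Reach) + 2  [with Budget=4, Reach=3]  = 6
Installs = |Reach - Clicks|  [with Reach=3, Clicks=6]  = 3

3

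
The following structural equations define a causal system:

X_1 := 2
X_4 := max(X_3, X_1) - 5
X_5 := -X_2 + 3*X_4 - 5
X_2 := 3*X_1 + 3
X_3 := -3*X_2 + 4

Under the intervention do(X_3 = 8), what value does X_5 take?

do(X_3=8) replaces the equation X_3 := -3*X_2 + 4 with the constant X_3 = 8.
X_2 = 3*X_1 + 3  [with X_1=2]  = 9
X_4 = max(X_3, X_1) - 5  [with X_3=8, X_1=2]  = 3
X_5 = -X_2 + 3*X_4 - 5  [with X_2=9, X_4=3]  = -5

-5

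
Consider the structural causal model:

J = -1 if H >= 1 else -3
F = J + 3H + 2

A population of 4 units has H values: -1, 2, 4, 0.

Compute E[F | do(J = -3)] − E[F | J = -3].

The intervention sets J=-3 in all 4 units regardless of H. Recomputing F per unit gives -4, 5, 11, -1; average 2.75.
Observing J=-3 restricts to units where J's equation naturally yields -3: H ∈ {-1, 0}. In that subpopulation F = -4, -1, mean -2.5.
Difference = 2.75 − (-2.5) = 5.25.

5.25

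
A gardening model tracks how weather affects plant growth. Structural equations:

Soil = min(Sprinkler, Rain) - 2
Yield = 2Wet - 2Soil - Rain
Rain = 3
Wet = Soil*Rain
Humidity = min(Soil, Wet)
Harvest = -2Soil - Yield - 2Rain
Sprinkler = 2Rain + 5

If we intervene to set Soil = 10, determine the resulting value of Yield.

The intervention breaks the incoming arrows to Soil: Soil = min(Sprinkler, Rain) - 2 no longer applies, and Soil = 10.
Wet = Soil*Rain  [with Soil=10, Rain=3]  = 30
Yield = 2Wet - 2Soil - Rain  [with Wet=30, Soil=10, Rain=3]  = 37

37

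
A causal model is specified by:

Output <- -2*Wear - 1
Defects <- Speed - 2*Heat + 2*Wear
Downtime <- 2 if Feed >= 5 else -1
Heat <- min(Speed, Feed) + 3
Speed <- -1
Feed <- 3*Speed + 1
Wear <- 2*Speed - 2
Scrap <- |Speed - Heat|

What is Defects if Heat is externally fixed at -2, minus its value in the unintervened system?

6

do(Heat=-2) replaces the equation Heat <- min(Speed, Feed) + 3 with the constant Heat = -2.
Wear = 2*Speed - 2  [with Speed=-1]  = -4
Defects = Speed - 2*Heat + 2*Wear  [with Speed=-1, Heat=-2, Wear=-4]  = -5
Without intervention: Feed = 3*Speed + 1  [with Speed=-1]  = -2; Heat = min(Speed, Feed) + 3  [with Speed=-1, Feed=-2]  = 1; Wear = 2*Speed - 2  [with Speed=-1]  = -4; Defects = Speed - 2*Heat + 2*Wear  [with Speed=-1, Heat=1, Wear=-4]  = -11.
Change = -5 − (-11) = 6.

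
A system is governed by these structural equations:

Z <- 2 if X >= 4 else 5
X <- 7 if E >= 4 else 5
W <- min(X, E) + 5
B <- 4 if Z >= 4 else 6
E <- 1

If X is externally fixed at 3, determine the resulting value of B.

Under do(X=3), the mechanism X <- 7 if E >= 4 else 5 is discarded; X is fixed at 3.
Z = 2 if X >= 4 else 5  [with X=3]  = 5
B = 4 if Z >= 4 else 6  [with Z=5]  = 4

4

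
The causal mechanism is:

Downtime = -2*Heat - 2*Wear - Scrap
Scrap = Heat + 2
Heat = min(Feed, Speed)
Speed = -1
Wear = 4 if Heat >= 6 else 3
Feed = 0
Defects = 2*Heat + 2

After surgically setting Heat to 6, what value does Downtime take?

The intervention breaks the incoming arrows to Heat: Heat = min(Feed, Speed) no longer applies, and Heat = 6.
Wear = 4 if Heat >= 6 else 3  [with Heat=6]  = 4
Scrap = Heat + 2  [with Heat=6]  = 8
Downtime = -2*Heat - 2*Wear - Scrap  [with Heat=6, Wear=4, Scrap=8]  = -28

-28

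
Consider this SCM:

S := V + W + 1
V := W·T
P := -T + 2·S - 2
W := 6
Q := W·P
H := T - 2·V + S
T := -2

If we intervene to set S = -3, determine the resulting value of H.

Under do(S=-3), the mechanism S := V + W + 1 is discarded; S is fixed at -3.
V = W·T  [with W=6, T=-2]  = -12
H = T - 2·V + S  [with T=-2, V=-12, S=-3]  = 19

19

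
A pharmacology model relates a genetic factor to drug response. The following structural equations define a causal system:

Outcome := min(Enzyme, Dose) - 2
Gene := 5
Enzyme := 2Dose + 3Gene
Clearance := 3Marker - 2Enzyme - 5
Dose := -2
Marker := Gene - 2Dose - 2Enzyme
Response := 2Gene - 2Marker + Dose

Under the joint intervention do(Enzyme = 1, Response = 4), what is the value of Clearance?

Setting Enzyme = 1, Response = 4 by intervention discards those variables' equations.
Marker = Gene - 2Dose - 2Enzyme  [with Gene=5, Dose=-2, Enzyme=1]  = 7
Clearance = 3Marker - 2Enzyme - 5  [with Marker=7, Enzyme=1]  = 14

14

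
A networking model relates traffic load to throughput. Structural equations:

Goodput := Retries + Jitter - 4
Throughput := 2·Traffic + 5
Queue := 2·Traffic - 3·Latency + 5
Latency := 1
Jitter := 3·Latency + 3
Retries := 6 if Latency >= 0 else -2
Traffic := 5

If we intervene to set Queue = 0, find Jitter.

do(Queue=0) replaces the equation Queue := 2·Traffic - 3·Latency + 5 with the constant Queue = 0.
Jitter is not downstream of the intervention, so its value is determined by the original equations.
Jitter = 3·Latency + 3  [with Latency=1]  = 6

6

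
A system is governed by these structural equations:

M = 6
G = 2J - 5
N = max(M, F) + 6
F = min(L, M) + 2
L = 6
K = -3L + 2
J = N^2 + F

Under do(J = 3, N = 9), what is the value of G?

1

Setting J = 3, N = 9 by intervention discards those variables' equations.
G = 2J - 5  [with J=3]  = 1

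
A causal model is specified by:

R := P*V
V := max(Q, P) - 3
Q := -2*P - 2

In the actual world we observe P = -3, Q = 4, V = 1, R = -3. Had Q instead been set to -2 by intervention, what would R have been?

15

Under do(Q=-2), the mechanism Q := -2*P - 2 is discarded; Q is fixed at -2.
V = max(Q, P) - 3  [with Q=-2, P=-3]  = -5
R = P*V  [with P=-3, V=-5]  = 15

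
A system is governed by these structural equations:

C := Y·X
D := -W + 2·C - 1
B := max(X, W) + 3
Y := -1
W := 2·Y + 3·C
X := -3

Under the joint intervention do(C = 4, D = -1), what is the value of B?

The joint intervention fixes C = 4, D = -1, removing each variable's own equation.
W = 2·Y + 3·C  [with Y=-1, C=4]  = 10
B = max(X, W) + 3  [with X=-3, W=10]  = 13

13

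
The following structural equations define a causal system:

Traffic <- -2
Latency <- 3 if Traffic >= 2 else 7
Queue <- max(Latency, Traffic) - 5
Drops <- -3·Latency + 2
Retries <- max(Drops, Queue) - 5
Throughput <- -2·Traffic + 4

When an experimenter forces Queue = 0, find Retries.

-5

do(Queue=0) replaces the equation Queue <- max(Latency, Traffic) - 5 with the constant Queue = 0.
Latency = 3 if Traffic >= 2 else 7  [with Traffic=-2]  = 7
Drops = -3·Latency + 2  [with Latency=7]  = -19
Retries = max(Drops, Queue) - 5  [with Drops=-19, Queue=0]  = -5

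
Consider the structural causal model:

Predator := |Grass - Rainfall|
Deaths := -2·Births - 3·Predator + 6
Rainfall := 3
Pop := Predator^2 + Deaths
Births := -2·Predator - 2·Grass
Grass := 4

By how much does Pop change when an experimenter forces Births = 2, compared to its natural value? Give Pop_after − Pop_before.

Under do(Births=2), the mechanism Births := -2·Predator - 2·Grass is discarded; Births is fixed at 2.
Predator = |Grass - Rainfall|  [with Grass=4, Rainfall=3]  = 1
Deaths = -2·Births - 3·Predator + 6  [with Births=2, Predator=1]  = -1
Pop = Predator^2 + Deaths  [with Predator=1, Deaths=-1]  = 0
Without intervention: Predator = |Grass - Rainfall|  [with Grass=4, Rainfall=3]  = 1; Births = -2·Predator - 2·Grass  [with Predator=1, Grass=4]  = -10; Deaths = -2·Births - 3·Predator + 6  [with Births=-10, Predator=1]  = 23; Pop = Predator^2 + Deaths  [with Predator=1, Deaths=23]  = 24.
Change = 0 − 24 = -24.

-24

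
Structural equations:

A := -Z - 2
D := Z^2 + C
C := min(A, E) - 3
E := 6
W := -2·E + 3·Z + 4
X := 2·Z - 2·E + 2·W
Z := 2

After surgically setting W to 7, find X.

6

Intervening sets W = 7 and removes its equation (W := -2·E + 3·Z + 4).
X = 2·Z - 2·E + 2·W  [with Z=2, E=6, W=7]  = 6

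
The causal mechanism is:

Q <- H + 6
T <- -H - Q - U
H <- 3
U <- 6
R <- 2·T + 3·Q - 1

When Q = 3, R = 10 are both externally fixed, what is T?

-12

The joint intervention fixes Q = 3, R = 10, removing each variable's own equation.
T = -H - Q - U  [with H=3, Q=3, U=6]  = -12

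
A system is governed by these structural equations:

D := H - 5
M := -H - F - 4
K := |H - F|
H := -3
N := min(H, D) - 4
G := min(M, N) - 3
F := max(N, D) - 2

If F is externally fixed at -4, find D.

-8

The intervention breaks the incoming arrows to F: F := max(N, D) - 2 no longer applies, and F = -4.
Since D is not a descendant of the intervened variable, it is unaffected.
D = H - 5  [with H=-3]  = -8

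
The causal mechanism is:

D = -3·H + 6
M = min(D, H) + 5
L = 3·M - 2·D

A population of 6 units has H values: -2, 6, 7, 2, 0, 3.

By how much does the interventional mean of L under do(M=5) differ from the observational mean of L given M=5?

The intervention sets M=5 in all 6 units regardless of H. Recomputing L per unit gives -9, 39, 45, 15, 3, 21; average 19.
E[L|M=5] averages over only the 2 units with M=5 (H = 2, 0): L = 15, 3, mean 9.
Difference = 19 − 9 = 10.

10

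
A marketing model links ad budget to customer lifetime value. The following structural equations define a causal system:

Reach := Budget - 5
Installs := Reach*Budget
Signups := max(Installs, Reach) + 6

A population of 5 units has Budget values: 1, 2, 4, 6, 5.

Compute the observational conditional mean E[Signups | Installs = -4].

E[Signups|Installs=-4] averages over only the 2 units with Installs=-4 (Budget = 1, 4): Signups = 2, 5, mean 3.5.

3.5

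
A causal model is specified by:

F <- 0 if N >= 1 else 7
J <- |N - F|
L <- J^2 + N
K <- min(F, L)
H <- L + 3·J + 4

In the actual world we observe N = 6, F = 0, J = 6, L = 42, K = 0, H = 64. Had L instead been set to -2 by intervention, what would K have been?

Intervening sets L = -2 and removes its equation (L <- J^2 + N).
F = 0 if N >= 1 else 7  [with N=6]  = 0
K = min(F, L)  [with F=0, L=-2]  = -2

-2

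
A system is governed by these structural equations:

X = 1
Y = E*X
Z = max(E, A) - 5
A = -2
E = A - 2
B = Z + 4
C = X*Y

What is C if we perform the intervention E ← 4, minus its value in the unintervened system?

8

The intervention breaks the incoming arrows to E: E = A - 2 no longer applies, and E = 4.
Y = E*X  [with E=4, X=1]  = 4
C = X*Y  [with X=1, Y=4]  = 4
Without intervention: E = A - 2  [with A=-2]  = -4; Y = E*X  [with E=-4, X=1]  = -4; C = X*Y  [with X=1, Y=-4]  = -4.
Change = 4 − (-4) = 8.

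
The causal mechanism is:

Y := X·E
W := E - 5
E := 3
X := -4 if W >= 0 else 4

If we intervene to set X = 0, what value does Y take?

The intervention breaks the incoming arrows to X: X := -4 if W >= 0 else 4 no longer applies, and X = 0.
Y = X·E  [with X=0, E=3]  = 0

0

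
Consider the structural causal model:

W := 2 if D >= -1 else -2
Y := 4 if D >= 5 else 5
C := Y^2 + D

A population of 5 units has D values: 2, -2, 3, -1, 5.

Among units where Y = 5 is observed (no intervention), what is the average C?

25.5

E[C|Y=5] averages over only the 4 units with Y=5 (D = 2, -2, 3, -1): C = 27, 23, 28, 24, mean 25.5.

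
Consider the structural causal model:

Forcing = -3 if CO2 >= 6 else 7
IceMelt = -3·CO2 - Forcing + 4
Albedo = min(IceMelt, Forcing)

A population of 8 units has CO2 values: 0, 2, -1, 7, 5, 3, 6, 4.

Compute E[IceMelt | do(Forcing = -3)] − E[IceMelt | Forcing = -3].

Under do(Forcing=-3), Forcing's equation is replaced by Forcing=-3 for every unit. Per-unit IceMelt: 7, 1, 10, -14, -8, -2, -11, -5. Mean = -2.75.
E[IceMelt|Forcing=-3] averages over only the 2 units with Forcing=-3 (CO2 = 7, 6): IceMelt = -14, -11, mean -12.5.
Difference = -2.75 − (-12.5) = 9.75.

9.75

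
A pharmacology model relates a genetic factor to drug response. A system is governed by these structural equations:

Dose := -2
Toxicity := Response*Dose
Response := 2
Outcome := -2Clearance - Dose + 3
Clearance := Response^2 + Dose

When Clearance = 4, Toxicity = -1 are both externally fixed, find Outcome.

The joint intervention fixes Clearance = 4, Toxicity = -1, removing each variable's own equation.
Outcome = -2Clearance - Dose + 3  [with Clearance=4, Dose=-2]  = -3

-3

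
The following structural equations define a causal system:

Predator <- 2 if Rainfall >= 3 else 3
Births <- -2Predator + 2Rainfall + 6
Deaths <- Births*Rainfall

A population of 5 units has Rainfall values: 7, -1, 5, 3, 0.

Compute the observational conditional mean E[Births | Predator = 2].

12

Observing Predator=2 restricts to units where Predator's equation naturally yields 2: Rainfall ∈ {7, 5, 3}. In that subpopulation Births = 16, 12, 8, mean 12.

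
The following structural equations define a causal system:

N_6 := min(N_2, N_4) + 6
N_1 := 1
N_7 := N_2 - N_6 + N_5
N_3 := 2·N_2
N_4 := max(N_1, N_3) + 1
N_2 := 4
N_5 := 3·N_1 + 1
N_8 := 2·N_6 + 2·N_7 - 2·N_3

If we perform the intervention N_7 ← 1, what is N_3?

Intervening sets N_7 = 1 and removes its equation (N_7 := N_2 - N_6 + N_5).
N_3 is not downstream of the intervention, so its value is determined by the original equations.
N_3 = 2·N_2  [with N_2=4]  = 8

8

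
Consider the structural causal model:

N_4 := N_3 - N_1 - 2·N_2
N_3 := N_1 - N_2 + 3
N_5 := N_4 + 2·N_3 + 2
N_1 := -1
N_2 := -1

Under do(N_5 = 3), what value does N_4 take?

The intervention breaks the incoming arrows to N_5: N_5 := N_4 + 2·N_3 + 2 no longer applies, and N_5 = 3.
Since N_4 is not a descendant of the intervened variable, it is unaffected.
N_3 = N_1 - N_2 + 3  [with N_1=-1, N_2=-1]  = 3
N_4 = N_3 - N_1 - 2·N_2  [with N_3=3, N_1=-1, N_2=-1]  = 6

6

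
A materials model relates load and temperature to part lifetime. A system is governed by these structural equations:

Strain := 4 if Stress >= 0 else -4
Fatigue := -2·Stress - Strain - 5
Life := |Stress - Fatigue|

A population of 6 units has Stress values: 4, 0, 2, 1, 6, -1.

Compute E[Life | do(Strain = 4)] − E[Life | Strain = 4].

-1.8

Under do(Strain=4), Strain's equation is replaced by Strain=4 for every unit. Per-unit Life: 21, 9, 15, 12, 27, 6. Mean = 15.
Observing Strain=4 restricts to units where Strain's equation naturally yields 4: Stress ∈ {4, 0, 2, 1, 6}. In that subpopulation Life = 21, 9, 15, 12, 27, mean 16.8.
Difference = 15 − 16.8 = -1.8.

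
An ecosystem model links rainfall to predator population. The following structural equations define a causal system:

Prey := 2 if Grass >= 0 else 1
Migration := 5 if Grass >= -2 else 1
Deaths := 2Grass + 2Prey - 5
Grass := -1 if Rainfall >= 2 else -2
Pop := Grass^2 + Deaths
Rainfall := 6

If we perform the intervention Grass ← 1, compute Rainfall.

6

Under do(Grass=1), the mechanism Grass := -1 if Rainfall >= 2 else -2 is discarded; Grass is fixed at 1.
Rainfall is not downstream of the intervention, so its value is determined by the original equations.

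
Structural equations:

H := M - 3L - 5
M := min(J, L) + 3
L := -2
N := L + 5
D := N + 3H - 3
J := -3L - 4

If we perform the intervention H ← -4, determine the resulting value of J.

2

The intervention breaks the incoming arrows to H: H := M - 3L - 5 no longer applies, and H = -4.
Since J is not a descendant of the intervened variable, it is unaffected.
J = -3L - 4  [with L=-2]  = 2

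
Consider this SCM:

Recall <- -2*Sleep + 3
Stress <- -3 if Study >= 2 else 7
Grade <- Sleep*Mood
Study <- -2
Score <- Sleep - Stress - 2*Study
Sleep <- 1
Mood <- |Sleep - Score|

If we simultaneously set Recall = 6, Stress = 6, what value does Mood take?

2

Under do(Recall = 6, Stress = 6), each intervened variable's structural equation is replaced by its fixed value.
Score = Sleep - Stress - 2*Study  [with Sleep=1, Stress=6, Study=-2]  = -1
Mood = |Sleep - Score|  [with Sleep=1, Score=-1]  = 2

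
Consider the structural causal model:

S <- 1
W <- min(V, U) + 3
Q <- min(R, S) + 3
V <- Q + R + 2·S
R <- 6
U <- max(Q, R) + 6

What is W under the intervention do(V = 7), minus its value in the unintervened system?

The intervention breaks the incoming arrows to V: V <- Q + R + 2·S no longer applies, and V = 7.
Q = min(R, S) + 3  [with R=6, S=1]  = 4
U = max(Q, R) + 6  [with Q=4, R=6]  = 12
W = min(V, U) + 3  [with V=7, U=12]  = 10
Without intervention: Q = min(R, S) + 3  [with R=6, S=1]  = 4; U = max(Q, R) + 6  [with Q=4, R=6]  = 12; V = Q + R + 2·S  [with Q=4, R=6, S=1]  = 12; W = min(V, U) + 3  [with V=12, U=12]  = 15.
Change = 10 − 15 = -5.

-5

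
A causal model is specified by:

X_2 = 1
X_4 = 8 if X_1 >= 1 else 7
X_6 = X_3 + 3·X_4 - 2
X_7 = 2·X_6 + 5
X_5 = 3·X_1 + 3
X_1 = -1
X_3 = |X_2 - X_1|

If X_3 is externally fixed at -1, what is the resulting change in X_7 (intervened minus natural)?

The intervention breaks the incoming arrows to X_3: X_3 = |X_2 - X_1| no longer applies, and X_3 = -1.
X_4 = 8 if X_1 >= 1 else 7  [with X_1=-1]  = 7
X_6 = X_3 + 3·X_4 - 2  [with X_3=-1, X_4=7]  = 18
X_7 = 2·X_6 + 5  [with X_6=18]  = 41
Without intervention: X_3 = |X_2 - X_1|  [with X_2=1, X_1=-1]  = 2; X_4 = 8 if X_1 >= 1 else 7  [with X_1=-1]  = 7; X_6 = X_3 + 3·X_4 - 2  [with X_3=2, X_4=7]  = 21; X_7 = 2·X_6 + 5  [with X_6=21]  = 47.
Change = 41 − 47 = -6.

-6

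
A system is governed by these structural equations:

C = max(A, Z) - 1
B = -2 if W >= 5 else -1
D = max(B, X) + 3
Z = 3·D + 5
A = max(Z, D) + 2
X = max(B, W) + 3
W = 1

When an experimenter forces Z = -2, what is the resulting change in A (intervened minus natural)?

-19

The intervention breaks the incoming arrows to Z: Z = 3·D + 5 no longer applies, and Z = -2.
B = -2 if W >= 5 else -1  [with W=1]  = -1
X = max(B, W) + 3  [with B=-1, W=1]  = 4
D = max(B, X) + 3  [with B=-1, X=4]  = 7
A = max(Z, D) + 2  [with Z=-2, D=7]  = 9
Without intervention: B = -2 if W >= 5 else -1  [with W=1]  = -1; X = max(B, W) + 3  [with B=-1, W=1]  = 4; D = max(B, X) + 3  [with B=-1, X=4]  = 7; Z = 3·D + 5  [with D=7]  = 26; A = max(Z, D) + 2  [with Z=26, D=7]  = 28.
Change = 9 − 28 = -19.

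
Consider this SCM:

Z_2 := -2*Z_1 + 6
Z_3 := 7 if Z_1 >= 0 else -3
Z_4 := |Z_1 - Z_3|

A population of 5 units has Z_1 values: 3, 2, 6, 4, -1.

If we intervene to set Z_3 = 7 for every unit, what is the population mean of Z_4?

The intervention sets Z_3=7 in all 5 units regardless of Z_1. Recomputing Z_4 per unit gives 4, 5, 1, 3, 8; average 4.2.

4.2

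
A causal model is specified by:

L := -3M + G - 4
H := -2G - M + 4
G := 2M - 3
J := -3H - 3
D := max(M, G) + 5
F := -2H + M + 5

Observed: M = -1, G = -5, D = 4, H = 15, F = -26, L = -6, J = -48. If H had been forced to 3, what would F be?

Intervening sets H = 3 and removes its equation (H := -2G - M + 4).
F = -2H + M + 5  [with H=3, M=-1]  = -2

-2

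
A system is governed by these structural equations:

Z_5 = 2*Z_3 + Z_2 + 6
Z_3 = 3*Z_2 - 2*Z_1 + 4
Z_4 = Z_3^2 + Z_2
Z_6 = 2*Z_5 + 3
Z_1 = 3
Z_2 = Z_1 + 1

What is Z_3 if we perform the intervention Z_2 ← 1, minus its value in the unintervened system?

The intervention breaks the incoming arrows to Z_2: Z_2 = Z_1 + 1 no longer applies, and Z_2 = 1.
Z_3 = 3*Z_2 - 2*Z_1 + 4  [with Z_2=1, Z_1=3]  = 1
Without intervention: Z_2 = Z_1 + 1  [with Z_1=3]  = 4; Z_3 = 3*Z_2 - 2*Z_1 + 4  [with Z_2=4, Z_1=3]  = 10.
Change = 1 − 10 = -9.

-9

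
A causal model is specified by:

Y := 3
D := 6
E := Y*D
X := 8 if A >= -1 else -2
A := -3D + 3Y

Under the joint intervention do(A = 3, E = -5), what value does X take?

The joint intervention fixes A = 3, E = -5, removing each variable's own equation.
X = 8 if A >= -1 else -2  [with A=3]  = 8

8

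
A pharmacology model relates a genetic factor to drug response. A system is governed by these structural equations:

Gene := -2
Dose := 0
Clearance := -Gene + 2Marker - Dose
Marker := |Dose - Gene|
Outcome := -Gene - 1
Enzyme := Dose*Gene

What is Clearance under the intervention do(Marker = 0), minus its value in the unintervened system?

Intervening sets Marker = 0 and removes its equation (Marker := |Dose - Gene|).
Clearance = -Gene + 2Marker - Dose  [with Gene=-2, Marker=0, Dose=0]  = 2
Without intervention: Marker = |Dose - Gene|  [with Dose=0, Gene=-2]  = 2; Clearance = -Gene + 2Marker - Dose  [with Gene=-2, Marker=2, Dose=0]  = 6.
Change = 2 − 6 = -4.

-4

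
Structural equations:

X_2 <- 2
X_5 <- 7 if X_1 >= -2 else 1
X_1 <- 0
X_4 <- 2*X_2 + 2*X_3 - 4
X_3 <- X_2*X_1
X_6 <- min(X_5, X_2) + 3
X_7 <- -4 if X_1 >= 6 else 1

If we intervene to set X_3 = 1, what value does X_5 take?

do(X_3=1) replaces the equation X_3 <- X_2*X_1 with the constant X_3 = 1.
X_5 is not downstream of the intervention, so its value is determined by the original equations.
X_5 = 7 if X_1 >= -2 else 1  [with X_1=0]  = 7

7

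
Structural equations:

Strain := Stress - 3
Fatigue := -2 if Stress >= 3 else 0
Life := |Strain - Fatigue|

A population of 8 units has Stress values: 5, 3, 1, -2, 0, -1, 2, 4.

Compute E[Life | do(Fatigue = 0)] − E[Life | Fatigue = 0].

-0.75

do(Fatigue=0) breaks Fatigue's dependence on Stress. With Fatigue=0 fixed, Life across the units is 2, 0, 2, 5, 3, 4, 1, 1, mean 2.25.
E[Life|Fatigue=0] averages over only the 5 units with Fatigue=0 (Stress = 1, -2, 0, -1, 2): Life = 2, 5, 3, 4, 1, mean 3.
Difference = 2.25 − 3 = -0.75.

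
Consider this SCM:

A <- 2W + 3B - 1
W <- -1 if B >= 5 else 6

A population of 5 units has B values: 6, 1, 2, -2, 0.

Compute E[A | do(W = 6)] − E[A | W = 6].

3.45

do(W=6) breaks W's dependence on B. With W=6 fixed, A across the units is 29, 14, 17, 5, 11, mean 15.2.
E[A|W=6] averages over only the 4 units with W=6 (B = 1, 2, -2, 0): A = 14, 17, 5, 11, mean 11.75.
Difference = 15.2 − 11.75 = 3.45.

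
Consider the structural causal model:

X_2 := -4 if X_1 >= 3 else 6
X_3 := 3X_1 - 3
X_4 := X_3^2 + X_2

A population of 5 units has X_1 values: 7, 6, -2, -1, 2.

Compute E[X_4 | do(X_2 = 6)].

141

The intervention sets X_2=6 in all 5 units regardless of X_1. Recomputing X_4 per unit gives 330, 231, 87, 42, 15; average 141.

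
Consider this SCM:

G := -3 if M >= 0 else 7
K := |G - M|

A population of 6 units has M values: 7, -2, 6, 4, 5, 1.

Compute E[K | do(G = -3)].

Under do(G=-3), G's equation is replaced by G=-3 for every unit. Per-unit K: 10, 1, 9, 7, 8, 4. Mean = 6.5.

6.5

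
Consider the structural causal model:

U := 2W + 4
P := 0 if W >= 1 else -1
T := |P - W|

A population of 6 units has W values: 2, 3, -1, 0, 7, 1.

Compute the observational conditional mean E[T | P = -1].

Conditioning on P=-1 selects the 2 unit(s) with W ∈ {-1, 0}. Their T values: 0, 1. Mean = 0.5.

0.5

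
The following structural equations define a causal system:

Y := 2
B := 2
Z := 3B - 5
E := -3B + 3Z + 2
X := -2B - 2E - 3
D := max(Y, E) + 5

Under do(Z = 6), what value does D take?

19

The intervention breaks the incoming arrows to Z: Z := 3B - 5 no longer applies, and Z = 6.
E = -3B + 3Z + 2  [with B=2, Z=6]  = 14
D = max(Y, E) + 5  [with Y=2, E=14]  = 19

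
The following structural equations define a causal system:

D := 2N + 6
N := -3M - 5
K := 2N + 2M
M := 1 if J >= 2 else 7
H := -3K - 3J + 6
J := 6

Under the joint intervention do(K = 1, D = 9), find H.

The joint intervention fixes K = 1, D = 9, removing each variable's own equation.
H = -3K - 3J + 6  [with K=1, J=6]  = -15

-15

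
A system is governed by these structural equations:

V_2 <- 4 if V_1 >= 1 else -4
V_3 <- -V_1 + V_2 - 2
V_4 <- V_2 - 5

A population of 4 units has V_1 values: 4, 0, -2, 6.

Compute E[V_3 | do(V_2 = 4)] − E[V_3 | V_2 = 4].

3

Every unit gets V_2=4 under the intervention. V_3 values become -2, 2, 4, -4; E[V_3|do(V_2=4)] = 0.
Conditioning on V_2=4 selects the 2 unit(s) with V_1 ∈ {4, 6}. Their V_3 values: -2, -4. Mean = -3.
Difference = 0 − (-3) = 3.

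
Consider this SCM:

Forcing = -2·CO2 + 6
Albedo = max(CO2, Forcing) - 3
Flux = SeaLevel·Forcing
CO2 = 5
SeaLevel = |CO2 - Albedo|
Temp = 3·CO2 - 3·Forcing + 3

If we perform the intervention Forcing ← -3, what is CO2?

5

Under do(Forcing=-3), the mechanism Forcing = -2·CO2 + 6 is discarded; Forcing is fixed at -3.
CO2 is not downstream of the intervention, so its value is determined by the original equations.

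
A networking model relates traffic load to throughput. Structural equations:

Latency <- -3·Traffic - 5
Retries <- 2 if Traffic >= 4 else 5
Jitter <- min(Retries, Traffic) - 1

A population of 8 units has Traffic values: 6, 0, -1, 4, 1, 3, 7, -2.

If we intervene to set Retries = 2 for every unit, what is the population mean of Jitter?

Under do(Retries=2), Retries's equation is replaced by Retries=2 for every unit. Per-unit Jitter: 1, -1, -2, 1, 0, 1, 1, -3. Mean = -0.25.

-0.25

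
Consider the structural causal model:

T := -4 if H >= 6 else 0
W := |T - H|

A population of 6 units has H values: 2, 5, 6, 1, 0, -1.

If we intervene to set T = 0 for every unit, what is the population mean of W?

2.5

Under do(T=0), T's equation is replaced by T=0 for every unit. Per-unit W: 2, 5, 6, 1, 0, 1. Mean = 2.5.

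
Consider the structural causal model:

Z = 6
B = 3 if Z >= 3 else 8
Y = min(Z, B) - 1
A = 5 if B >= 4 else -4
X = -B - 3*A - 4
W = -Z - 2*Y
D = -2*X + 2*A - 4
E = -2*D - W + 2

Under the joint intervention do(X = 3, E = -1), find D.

-18

Setting X = 3, E = -1 by intervention discards those variables' equations.
B = 3 if Z >= 3 else 8  [with Z=6]  = 3
A = 5 if B >= 4 else -4  [with B=3]  = -4
D = -2*X + 2*A - 4  [with X=3, A=-4]  = -18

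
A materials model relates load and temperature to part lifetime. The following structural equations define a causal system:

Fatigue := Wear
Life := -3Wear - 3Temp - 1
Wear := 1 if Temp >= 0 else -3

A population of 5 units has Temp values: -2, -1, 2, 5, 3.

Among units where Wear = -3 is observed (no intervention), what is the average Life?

Conditioning on Wear=-3 selects the 2 unit(s) with Temp ∈ {-2, -1}. Their Life values: 14, 11. Mean = 12.5.

12.5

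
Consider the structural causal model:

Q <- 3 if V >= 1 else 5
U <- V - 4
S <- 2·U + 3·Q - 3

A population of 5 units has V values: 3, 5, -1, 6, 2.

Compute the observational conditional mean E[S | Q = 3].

Observing Q=3 restricts to units where Q's equation naturally yields 3: V ∈ {3, 5, 6, 2}. In that subpopulation S = 4, 8, 10, 2, mean 6.

6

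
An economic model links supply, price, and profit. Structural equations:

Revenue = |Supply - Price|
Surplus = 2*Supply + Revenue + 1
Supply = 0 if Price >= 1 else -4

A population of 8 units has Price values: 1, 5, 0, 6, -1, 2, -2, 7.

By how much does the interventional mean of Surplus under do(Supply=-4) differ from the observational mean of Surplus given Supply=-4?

Every unit gets Supply=-4 under the intervention. Surplus values become -2, 2, -3, 3, -4, -1, -5, 4; E[Surplus|do(Supply=-4)] = -0.75.
E[Surplus|Supply=-4] averages over only the 3 units with Supply=-4 (Price = 0, -1, -2): Surplus = -3, -4, -5, mean -4.
Difference = -0.75 − (-4) = 3.25.

3.25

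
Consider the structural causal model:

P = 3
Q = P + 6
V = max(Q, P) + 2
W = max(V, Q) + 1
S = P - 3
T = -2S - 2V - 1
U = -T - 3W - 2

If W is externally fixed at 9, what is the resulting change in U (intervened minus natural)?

The intervention breaks the incoming arrows to W: W = max(V, Q) + 1 no longer applies, and W = 9.
Q = P + 6  [with P=3]  = 9
V = max(Q, P) + 2  [with Q=9, P=3]  = 11
S = P - 3  [with P=3]  = 0
T = -2S - 2V - 1  [with S=0, V=11]  = -23
U = -T - 3W - 2  [with T=-23, W=9]  = -6
Without intervention: Q = P + 6  [with P=3]  = 9; V = max(Q, P) + 2  [with Q=9, P=3]  = 11; W = max(V, Q) + 1  [with V=11, Q=9]  = 12; S = P - 3  [with P=3]  = 0; T = -2S - 2V - 1  [with S=0, V=11]  = -23; U = -T - 3W - 2  [with T=-23, W=12]  = -15.
Change = -6 − (-15) = 9.

9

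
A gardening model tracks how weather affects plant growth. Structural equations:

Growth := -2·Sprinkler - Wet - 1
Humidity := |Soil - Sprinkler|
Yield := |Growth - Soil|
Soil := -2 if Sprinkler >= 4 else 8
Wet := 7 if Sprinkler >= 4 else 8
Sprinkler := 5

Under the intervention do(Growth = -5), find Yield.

3

Under do(Growth=-5), the mechanism Growth := -2·Sprinkler - Wet - 1 is discarded; Growth is fixed at -5.
Soil = -2 if Sprinkler >= 4 else 8  [with Sprinkler=5]  = -2
Yield = |Growth - Soil|  [with Growth=-5, Soil=-2]  = 3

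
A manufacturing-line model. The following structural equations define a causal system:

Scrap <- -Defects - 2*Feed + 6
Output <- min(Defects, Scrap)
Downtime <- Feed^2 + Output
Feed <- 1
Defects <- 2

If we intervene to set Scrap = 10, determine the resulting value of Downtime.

3

do(Scrap=10) replaces the equation Scrap <- -Defects - 2*Feed + 6 with the constant Scrap = 10.
Output = min(Defects, Scrap)  [with Defects=2, Scrap=10]  = 2
Downtime = Feed^2 + Output  [with Feed=1, Output=2]  = 3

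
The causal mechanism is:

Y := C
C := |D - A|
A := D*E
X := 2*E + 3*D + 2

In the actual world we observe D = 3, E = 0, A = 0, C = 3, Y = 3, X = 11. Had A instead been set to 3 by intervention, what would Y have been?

0

do(A=3) replaces the equation A := D*E with the constant A = 3.
C = |D - A|  [with D=3, A=3]  = 0
Y = C  [with C=0]  = 0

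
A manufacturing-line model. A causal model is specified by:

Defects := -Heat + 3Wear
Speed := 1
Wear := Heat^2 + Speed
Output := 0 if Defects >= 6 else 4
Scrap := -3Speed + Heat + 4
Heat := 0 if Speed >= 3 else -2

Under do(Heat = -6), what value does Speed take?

Under do(Heat=-6), the mechanism Heat := 0 if Speed >= 3 else -2 is discarded; Heat is fixed at -6.
Speed is not downstream of the intervention, so its value is determined by the original equations.

1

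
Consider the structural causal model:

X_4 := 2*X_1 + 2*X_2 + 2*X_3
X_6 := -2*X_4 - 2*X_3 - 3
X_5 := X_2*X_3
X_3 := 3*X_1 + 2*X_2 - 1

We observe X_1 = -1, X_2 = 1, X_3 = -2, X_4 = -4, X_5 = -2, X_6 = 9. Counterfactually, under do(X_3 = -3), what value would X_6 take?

15

The intervention breaks the incoming arrows to X_3: X_3 := 3*X_1 + 2*X_2 - 1 no longer applies, and X_3 = -3.
X_4 = 2*X_1 + 2*X_2 + 2*X_3  [with X_1=-1, X_2=1, X_3=-3]  = -6
X_6 = -2*X_4 - 2*X_3 - 3  [with X_4=-6, X_3=-3]  = 15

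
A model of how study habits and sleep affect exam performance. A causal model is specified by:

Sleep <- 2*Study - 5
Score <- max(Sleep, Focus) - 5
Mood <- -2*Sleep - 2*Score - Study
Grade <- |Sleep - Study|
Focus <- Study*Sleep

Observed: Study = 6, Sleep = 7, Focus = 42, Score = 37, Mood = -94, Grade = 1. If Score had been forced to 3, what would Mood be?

Intervening sets Score = 3 and removes its equation (Score <- max(Sleep, Focus) - 5).
Sleep = 2*Study - 5  [with Study=6]  = 7
Mood = -2*Sleep - 2*Score - Study  [with Sleep=7, Score=3, Study=6]  = -26

-26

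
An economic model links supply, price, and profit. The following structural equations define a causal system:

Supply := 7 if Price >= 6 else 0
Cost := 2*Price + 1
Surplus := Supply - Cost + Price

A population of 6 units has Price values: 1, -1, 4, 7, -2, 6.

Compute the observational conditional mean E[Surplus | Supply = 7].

-0.5

Conditioning on Supply=7 selects the 2 unit(s) with Price ∈ {7, 6}. Their Surplus values: -1, 0. Mean = -0.5.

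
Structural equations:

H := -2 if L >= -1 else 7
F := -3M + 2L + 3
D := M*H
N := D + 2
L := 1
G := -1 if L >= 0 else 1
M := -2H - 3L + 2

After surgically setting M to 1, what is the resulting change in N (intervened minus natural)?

The intervention breaks the incoming arrows to M: M := -2H - 3L + 2 no longer applies, and M = 1.
H = -2 if L >= -1 else 7  [with L=1]  = -2
D = M*H  [with M=1, H=-2]  = -2
N = D + 2  [with D=-2]  = 0
Without intervention: H = -2 if L >= -1 else 7  [with L=1]  = -2; M = -2H - 3L + 2  [with H=-2, L=1]  = 3; D = M*H  [with M=3, H=-2]  = -6; N = D + 2  [with D=-6]  = -4.
Change = 0 − (-4) = 4.

4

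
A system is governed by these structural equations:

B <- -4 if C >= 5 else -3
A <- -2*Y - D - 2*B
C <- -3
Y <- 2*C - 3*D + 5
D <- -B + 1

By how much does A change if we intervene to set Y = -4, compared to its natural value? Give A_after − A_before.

Intervening sets Y = -4 and removes its equation (Y <- 2*C - 3*D + 5).
B = -4 if C >= 5 else -3  [with C=-3]  = -3
D = -B + 1  [with B=-3]  = 4
A = -2*Y - D - 2*B  [with Y=-4, D=4, B=-3]  = 10
Without intervention: B = -4 if C >= 5 else -3  [with C=-3]  = -3; D = -B + 1  [with B=-3]  = 4; Y = 2*C - 3*D + 5  [with C=-3, D=4]  = -13; A = -2*Y - D - 2*B  [with Y=-13, D=4, B=-3]  = 28.
Change = 10 − 28 = -18.

-18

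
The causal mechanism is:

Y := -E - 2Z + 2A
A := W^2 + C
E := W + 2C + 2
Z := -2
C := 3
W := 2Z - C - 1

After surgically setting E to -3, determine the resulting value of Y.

141

Under do(E=-3), the mechanism E := W + 2C + 2 is discarded; E is fixed at -3.
W = 2Z - C - 1  [with Z=-2, C=3]  = -8
A = W^2 + C  [with W=-8, C=3]  = 67
Y = -E - 2Z + 2A  [with E=-3, Z=-2, A=67]  = 141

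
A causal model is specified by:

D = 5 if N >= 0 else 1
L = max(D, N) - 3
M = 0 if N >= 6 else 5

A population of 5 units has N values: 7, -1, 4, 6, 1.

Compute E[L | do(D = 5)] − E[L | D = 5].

do(D=5) breaks D's dependence on N. With D=5 fixed, L across the units is 4, 2, 2, 3, 2, mean 2.6.
Conditioning on D=5 selects the 4 unit(s) with N ∈ {7, 4, 6, 1}. Their L values: 4, 2, 3, 2. Mean = 2.75.
Difference = 2.6 − 2.75 = -0.15.

-0.15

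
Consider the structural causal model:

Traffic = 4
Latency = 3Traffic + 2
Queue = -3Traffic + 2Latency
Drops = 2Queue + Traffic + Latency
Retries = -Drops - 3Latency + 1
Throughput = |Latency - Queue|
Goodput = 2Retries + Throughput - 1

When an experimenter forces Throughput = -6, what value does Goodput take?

Intervening sets Throughput = -6 and removes its equation (Throughput = |Latency - Queue|).
Latency = 3Traffic + 2  [with Traffic=4]  = 14
Queue = -3Traffic + 2Latency  [with Traffic=4, Latency=14]  = 16
Drops = 2Queue + Traffic + Latency  [with Queue=16, Traffic=4, Latency=14]  = 50
Retries = -Drops - 3Latency + 1  [with Drops=50, Latency=14]  = -91
Goodput = 2Retries + Throughput - 1  [with Retries=-91, Throughput=-6]  = -189

-189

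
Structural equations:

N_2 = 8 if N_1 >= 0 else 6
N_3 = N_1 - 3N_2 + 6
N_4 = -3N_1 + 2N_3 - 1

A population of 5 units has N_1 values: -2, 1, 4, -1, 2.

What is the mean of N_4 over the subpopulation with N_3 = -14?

-32

Observing N_3=-14 restricts to units where N_3's equation naturally yields -14: N_1 ∈ {-2, 4}. In that subpopulation N_4 = -23, -41, mean -32.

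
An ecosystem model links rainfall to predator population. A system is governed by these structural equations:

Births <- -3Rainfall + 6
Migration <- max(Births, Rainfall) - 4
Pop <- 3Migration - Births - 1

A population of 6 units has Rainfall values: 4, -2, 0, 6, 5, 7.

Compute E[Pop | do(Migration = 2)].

9

Every unit gets Migration=2 under the intervention. Pop values become 11, -7, -1, 17, 14, 20; E[Pop|do(Migration=2)] = 9.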